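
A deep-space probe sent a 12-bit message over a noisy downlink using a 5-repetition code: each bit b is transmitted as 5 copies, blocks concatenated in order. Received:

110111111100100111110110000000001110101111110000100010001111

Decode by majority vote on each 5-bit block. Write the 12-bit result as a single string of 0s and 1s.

110100111001

Block 1 (11011): 4 ones → 1
Block 2 (11111): 5 ones → 1
Block 3 (00100): 1 one → 0
Block 4 (11111): 5 ones → 1
Block 5 (01100): 2 ones → 0
Block 6 (00000): 0 ones → 0
Block 7 (00111): 3 ones → 1
Block 8 (01011): 3 ones → 1
Block 9 (11110): 4 ones → 1
Block 10 (00010): 1 one → 0
Block 11 (00100): 1 one → 0
Block 12 (01111): 4 ones → 1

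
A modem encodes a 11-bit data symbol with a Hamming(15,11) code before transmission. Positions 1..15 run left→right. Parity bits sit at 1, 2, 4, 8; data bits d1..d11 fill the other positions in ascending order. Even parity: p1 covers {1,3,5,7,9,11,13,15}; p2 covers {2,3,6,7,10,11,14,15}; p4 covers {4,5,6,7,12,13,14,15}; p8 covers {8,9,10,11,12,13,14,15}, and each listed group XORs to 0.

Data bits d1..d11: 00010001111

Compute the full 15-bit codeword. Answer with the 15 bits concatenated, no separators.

Place data at non-parity positions: p1 p2 0 p4 0 0 1 p8 0 0 0 1 1 1 1
p1 (pos 1,3,5,7,9,11,13,15): XOR of data positions = 0⊕0⊕1⊕0⊕0⊕1⊕1 = 1
p2 (pos 2,3,6,7,10,11,14,15): XOR of data positions = 0⊕0⊕1⊕0⊕0⊕1⊕1 = 1
p4 (pos 4,5,6,7,12,13,14,15): XOR of data positions = 0⊕0⊕1⊕1⊕1⊕1⊕1 = 1
p8 (pos 8,9,10,11,12,13,14,15): XOR of data positions = 0⊕0⊕0⊕1⊕1⊕1⊕1 = 0
Codeword: 110100100001111

110100100001111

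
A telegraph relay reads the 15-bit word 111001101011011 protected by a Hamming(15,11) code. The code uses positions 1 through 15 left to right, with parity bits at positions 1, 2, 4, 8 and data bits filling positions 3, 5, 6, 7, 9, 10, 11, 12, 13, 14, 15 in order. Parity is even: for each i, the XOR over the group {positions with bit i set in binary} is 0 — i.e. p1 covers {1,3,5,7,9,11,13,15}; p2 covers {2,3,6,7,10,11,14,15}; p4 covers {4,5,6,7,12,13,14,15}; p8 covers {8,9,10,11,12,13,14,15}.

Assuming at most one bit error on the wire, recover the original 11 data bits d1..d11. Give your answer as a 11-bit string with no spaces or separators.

s1 (pos 1,3,5,7,9,11,13,15): 1⊕1⊕0⊕1⊕1⊕1⊕0⊕1 = 0
s2 (pos 2,3,6,7,10,11,14,15): 1⊕1⊕1⊕1⊕0⊕1⊕1⊕1 = 1
s4 (pos 4,5,6,7,12,13,14,15): 0⊕0⊕1⊕1⊕1⊕0⊕1⊕1 = 1
s8 (pos 8,9,10,11,12,13,14,15): 0⊕1⊕0⊕1⊕1⊕0⊕1⊕1 = 1
Syndrome s8…s1 = 1110 → error at position 14.
Flip position 14: 111001101011011 → 111001101011001
Read data bits from positions 3,5,6,7,9,10,11,12,13,14,15: 10111011001

10111011001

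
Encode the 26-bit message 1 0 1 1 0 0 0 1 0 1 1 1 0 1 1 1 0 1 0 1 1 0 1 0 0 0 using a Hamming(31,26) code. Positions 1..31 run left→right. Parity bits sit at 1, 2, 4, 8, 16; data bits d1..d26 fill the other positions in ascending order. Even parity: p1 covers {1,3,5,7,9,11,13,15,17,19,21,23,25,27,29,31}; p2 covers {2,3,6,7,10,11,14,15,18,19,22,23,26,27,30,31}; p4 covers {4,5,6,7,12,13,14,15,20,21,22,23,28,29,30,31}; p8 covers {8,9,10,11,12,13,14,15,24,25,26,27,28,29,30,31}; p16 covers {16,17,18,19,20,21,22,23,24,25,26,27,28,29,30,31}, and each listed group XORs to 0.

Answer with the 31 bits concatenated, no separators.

Place data at non-parity positions: p1 p2 1 p4 0 1 1 p8 0 0 0 1 0 1 1 p16 1 0 1 1 1 0 1 0 1 1 0 1 0 0 0
p1 (pos 1,3,5,7,9,11,13,15,17,19,21,23,25,27,29,31): XOR of data positions = 1⊕0⊕1⊕0⊕0⊕0⊕1⊕1⊕1⊕1⊕1⊕1⊕0⊕0⊕0 = 0
p2 (pos 2,3,6,7,10,11,14,15,18,19,22,23,26,27,30,31): XOR of data positions = 1⊕1⊕1⊕0⊕0⊕1⊕1⊕0⊕1⊕0⊕1⊕1⊕0⊕0⊕0 = 0
p4 (pos 4,5,6,7,12,13,14,15,20,21,22,23,28,29,30,31): XOR of data positions = 0⊕1⊕1⊕1⊕0⊕1⊕1⊕1⊕1⊕0⊕1⊕1⊕0⊕0⊕0 = 1
p8 (pos 8,9,10,11,12,13,14,15,24,25,26,27,28,29,30,31): XOR of data positions = 0⊕0⊕0⊕1⊕0⊕1⊕1⊕0⊕1⊕1⊕0⊕1⊕0⊕0⊕0 = 0
p16 (pos 16,17,18,19,20,21,22,23,24,25,26,27,28,29,30,31): XOR of data positions = 1⊕0⊕1⊕1⊕1⊕0⊕1⊕0⊕1⊕1⊕0⊕1⊕0⊕0⊕0 = 0
Codeword: 0011011000010110101110101101000

0011011000010110101110101101000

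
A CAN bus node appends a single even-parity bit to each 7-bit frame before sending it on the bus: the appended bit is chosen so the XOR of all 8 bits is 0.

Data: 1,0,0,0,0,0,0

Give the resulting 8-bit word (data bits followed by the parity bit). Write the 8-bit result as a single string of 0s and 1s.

XOR of the 7 data bits: 1⊕0⊕0⊕0⊕0⊕0⊕0 = 1
Parity bit = 1 (so all 8 bits XOR to 0).

10000001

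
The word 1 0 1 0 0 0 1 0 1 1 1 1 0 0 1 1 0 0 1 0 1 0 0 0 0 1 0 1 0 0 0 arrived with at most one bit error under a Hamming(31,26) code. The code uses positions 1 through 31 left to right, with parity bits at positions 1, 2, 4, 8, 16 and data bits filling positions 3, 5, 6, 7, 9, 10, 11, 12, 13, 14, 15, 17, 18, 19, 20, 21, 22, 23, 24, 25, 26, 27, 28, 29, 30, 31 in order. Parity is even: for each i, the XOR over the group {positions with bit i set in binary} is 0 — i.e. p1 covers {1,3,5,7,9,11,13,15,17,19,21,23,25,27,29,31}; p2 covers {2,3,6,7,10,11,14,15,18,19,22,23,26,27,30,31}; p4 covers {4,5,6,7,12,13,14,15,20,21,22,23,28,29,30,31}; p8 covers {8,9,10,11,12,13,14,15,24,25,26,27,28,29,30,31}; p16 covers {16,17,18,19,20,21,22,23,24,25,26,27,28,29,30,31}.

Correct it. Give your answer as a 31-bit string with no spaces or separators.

1010001011110011001010000101010

s1 (pos 1,3,5,7,9,11,13,15,17,19,21,23,25,27,29,31): 1⊕1⊕0⊕1⊕1⊕1⊕0⊕1⊕0⊕1⊕1⊕0⊕0⊕0⊕0⊕0 = 0
s2 (pos 2,3,6,7,10,11,14,15,18,19,22,23,26,27,30,31): 0⊕1⊕0⊕1⊕1⊕1⊕0⊕1⊕0⊕1⊕0⊕0⊕1⊕0⊕0⊕0 = 1
s4 (pos 4,5,6,7,12,13,14,15,20,21,22,23,28,29,30,31): 0⊕0⊕0⊕1⊕1⊕0⊕0⊕1⊕0⊕1⊕0⊕0⊕1⊕0⊕0⊕0 = 1
s8 (pos 8,9,10,11,12,13,14,15,24,25,26,27,28,29,30,31): 0⊕1⊕1⊕1⊕1⊕0⊕0⊕1⊕0⊕0⊕1⊕0⊕1⊕0⊕0⊕0 = 1
s16 (pos 16,17,18,19,20,21,22,23,24,25,26,27,28,29,30,31): 1⊕0⊕0⊕1⊕0⊕1⊕0⊕0⊕0⊕0⊕1⊕0⊕1⊕0⊕0⊕0 = 1
Syndrome s16…s1 = 11110 → error at position 30.
Flip position 30: 1010001011110011001010000101000 → 1010001011110011001010000101010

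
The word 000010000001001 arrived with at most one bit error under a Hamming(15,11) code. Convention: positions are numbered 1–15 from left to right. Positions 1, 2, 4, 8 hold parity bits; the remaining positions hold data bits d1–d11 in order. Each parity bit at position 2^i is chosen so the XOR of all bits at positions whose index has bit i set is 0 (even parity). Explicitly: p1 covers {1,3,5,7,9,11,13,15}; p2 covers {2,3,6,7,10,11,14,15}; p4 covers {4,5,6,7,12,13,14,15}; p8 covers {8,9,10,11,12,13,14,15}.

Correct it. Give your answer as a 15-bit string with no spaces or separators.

000011000001001

s1 (pos 1,3,5,7,9,11,13,15): 0⊕0⊕1⊕0⊕0⊕0⊕0⊕1 = 0
s2 (pos 2,3,6,7,10,11,14,15): 0⊕0⊕0⊕0⊕0⊕0⊕0⊕1 = 1
s4 (pos 4,5,6,7,12,13,14,15): 0⊕1⊕0⊕0⊕1⊕0⊕0⊕1 = 1
s8 (pos 8,9,10,11,12,13,14,15): 0⊕0⊕0⊕0⊕1⊕0⊕0⊕1 = 0
Syndrome s8…s1 = 0110 → error at position 6.
Flip position 6: 000010000001001 → 000011000001001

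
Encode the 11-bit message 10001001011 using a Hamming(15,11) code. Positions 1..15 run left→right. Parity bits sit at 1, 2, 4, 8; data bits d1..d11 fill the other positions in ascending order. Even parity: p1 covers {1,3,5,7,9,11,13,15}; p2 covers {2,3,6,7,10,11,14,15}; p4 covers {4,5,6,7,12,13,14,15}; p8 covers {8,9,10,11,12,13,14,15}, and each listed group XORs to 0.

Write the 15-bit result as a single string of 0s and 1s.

Place data at non-parity positions: p1 p2 1 p4 0 0 0 p8 1 0 0 1 0 1 1
p1 (pos 1,3,5,7,9,11,13,15): XOR of data positions = 1⊕0⊕0⊕1⊕0⊕0⊕1 = 1
p2 (pos 2,3,6,7,10,11,14,15): XOR of data positions = 1⊕0⊕0⊕0⊕0⊕1⊕1 = 1
p4 (pos 4,5,6,7,12,13,14,15): XOR of data positions = 0⊕0⊕0⊕1⊕0⊕1⊕1 = 1
p8 (pos 8,9,10,11,12,13,14,15): XOR of data positions = 1⊕0⊕0⊕1⊕0⊕1⊕1 = 0
Codeword: 111100001001011

111100001001011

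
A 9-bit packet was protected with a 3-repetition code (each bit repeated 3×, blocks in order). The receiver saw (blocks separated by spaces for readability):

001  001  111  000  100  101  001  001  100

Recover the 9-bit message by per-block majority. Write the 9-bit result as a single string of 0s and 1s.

Block 1 (001): 1 one → 0
Block 2 (001): 1 one → 0
Block 3 (111): 3 ones → 1
Block 4 (000): 0 ones → 0
Block 5 (100): 1 one → 0
Block 6 (101): 2 ones → 1
Block 7 (001): 1 one → 0
Block 8 (001): 1 one → 0
Block 9 (100): 1 one → 0

001001000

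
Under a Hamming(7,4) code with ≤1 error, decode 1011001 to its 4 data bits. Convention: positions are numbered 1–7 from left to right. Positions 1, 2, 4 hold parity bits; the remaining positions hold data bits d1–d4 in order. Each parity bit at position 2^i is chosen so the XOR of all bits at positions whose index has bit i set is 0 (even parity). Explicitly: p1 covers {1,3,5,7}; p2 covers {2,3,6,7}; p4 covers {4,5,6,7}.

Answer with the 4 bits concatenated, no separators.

1001

s1 (pos 1,3,5,7): 1⊕1⊕0⊕1 = 1
s2 (pos 2,3,6,7): 0⊕1⊕0⊕1 = 0
s4 (pos 4,5,6,7): 1⊕0⊕0⊕1 = 0
Syndrome s4…s1 = 001 → error at position 1.
Flip position 1: 1011001 → 0011001
Read data bits from positions 3,5,6,7: 1001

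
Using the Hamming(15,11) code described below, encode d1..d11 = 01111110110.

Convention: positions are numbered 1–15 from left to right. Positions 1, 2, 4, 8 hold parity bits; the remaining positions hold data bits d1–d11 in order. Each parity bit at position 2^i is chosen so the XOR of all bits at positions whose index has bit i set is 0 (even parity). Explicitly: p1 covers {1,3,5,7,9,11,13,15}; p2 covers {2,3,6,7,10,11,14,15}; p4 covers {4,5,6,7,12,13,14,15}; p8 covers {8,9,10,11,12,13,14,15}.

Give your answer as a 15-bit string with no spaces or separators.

Place data at non-parity positions: p1 p2 0 p4 1 1 1 p8 1 1 1 0 1 1 0
p1 (pos 1,3,5,7,9,11,13,15): XOR of data positions = 0⊕1⊕1⊕1⊕1⊕1⊕0 = 1
p2 (pos 2,3,6,7,10,11,14,15): XOR of data positions = 0⊕1⊕1⊕1⊕1⊕1⊕0 = 1
p4 (pos 4,5,6,7,12,13,14,15): XOR of data positions = 1⊕1⊕1⊕0⊕1⊕1⊕0 = 1
p8 (pos 8,9,10,11,12,13,14,15): XOR of data positions = 1⊕1⊕1⊕0⊕1⊕1⊕0 = 1
Codeword: 110111111110110

110111111110110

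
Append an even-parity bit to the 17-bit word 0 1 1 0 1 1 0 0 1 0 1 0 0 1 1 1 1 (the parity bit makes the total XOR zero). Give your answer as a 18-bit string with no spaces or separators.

011011001010011110

XOR of the 17 data bits: 0⊕1⊕1⊕0⊕1⊕1⊕0⊕0⊕1⊕0⊕1⊕0⊕0⊕1⊕1⊕1⊕1 = 0
Parity bit = 0 (so all 18 bits XOR to 0).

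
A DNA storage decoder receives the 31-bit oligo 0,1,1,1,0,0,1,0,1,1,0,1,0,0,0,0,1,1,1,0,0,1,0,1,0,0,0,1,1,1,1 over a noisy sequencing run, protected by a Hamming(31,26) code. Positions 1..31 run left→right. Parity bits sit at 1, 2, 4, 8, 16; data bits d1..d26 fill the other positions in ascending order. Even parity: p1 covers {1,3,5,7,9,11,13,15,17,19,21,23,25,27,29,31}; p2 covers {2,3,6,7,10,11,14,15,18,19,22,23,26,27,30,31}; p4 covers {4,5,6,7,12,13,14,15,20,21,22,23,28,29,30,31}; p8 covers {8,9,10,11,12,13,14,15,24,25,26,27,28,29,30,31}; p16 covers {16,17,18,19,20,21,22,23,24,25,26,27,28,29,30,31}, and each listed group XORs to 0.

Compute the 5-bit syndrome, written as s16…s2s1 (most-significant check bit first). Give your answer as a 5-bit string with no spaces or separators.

s1 (pos 1,3,5,7,9,11,13,15,17,19,21,23,25,27,29,31): 0⊕1⊕0⊕1⊕1⊕0⊕0⊕0⊕1⊕1⊕0⊕0⊕0⊕0⊕1⊕1 = 1
s2 (pos 2,3,6,7,10,11,14,15,18,19,22,23,26,27,30,31): 1⊕1⊕0⊕1⊕1⊕0⊕0⊕0⊕1⊕1⊕1⊕0⊕0⊕0⊕1⊕1 = 1
s4 (pos 4,5,6,7,12,13,14,15,20,21,22,23,28,29,30,31): 1⊕0⊕0⊕1⊕1⊕0⊕0⊕0⊕0⊕0⊕1⊕0⊕1⊕1⊕1⊕1 = 0
s8 (pos 8,9,10,11,12,13,14,15,24,25,26,27,28,29,30,31): 0⊕1⊕1⊕0⊕1⊕0⊕0⊕0⊕1⊕0⊕0⊕0⊕1⊕1⊕1⊕1 = 0
s16 (pos 16,17,18,19,20,21,22,23,24,25,26,27,28,29,30,31): 0⊕1⊕1⊕1⊕0⊕0⊕1⊕0⊕1⊕0⊕0⊕0⊕1⊕1⊕1⊕1 = 1
Syndrome s16…s1 = 10011 → error at position 19.

10011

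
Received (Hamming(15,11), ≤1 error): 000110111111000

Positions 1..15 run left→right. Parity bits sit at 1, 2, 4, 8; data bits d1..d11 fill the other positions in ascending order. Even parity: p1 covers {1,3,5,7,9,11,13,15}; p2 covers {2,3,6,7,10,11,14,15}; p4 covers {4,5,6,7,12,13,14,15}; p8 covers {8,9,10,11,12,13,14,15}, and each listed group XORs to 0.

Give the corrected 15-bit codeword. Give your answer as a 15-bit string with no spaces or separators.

s1 (pos 1,3,5,7,9,11,13,15): 0⊕0⊕1⊕1⊕1⊕1⊕0⊕0 = 0
s2 (pos 2,3,6,7,10,11,14,15): 0⊕0⊕0⊕1⊕1⊕1⊕0⊕0 = 1
s4 (pos 4,5,6,7,12,13,14,15): 1⊕1⊕0⊕1⊕1⊕0⊕0⊕0 = 0
s8 (pos 8,9,10,11,12,13,14,15): 1⊕1⊕1⊕1⊕1⊕0⊕0⊕0 = 1
Syndrome s8…s1 = 1010 → error at position 10.
Flip position 10: 000110111111000 → 000110111011000

000110111011000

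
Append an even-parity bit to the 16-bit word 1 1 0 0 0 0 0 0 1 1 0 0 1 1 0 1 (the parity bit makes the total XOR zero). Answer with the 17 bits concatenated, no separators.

XOR of the 16 data bits: 1⊕1⊕0⊕0⊕0⊕0⊕0⊕0⊕1⊕1⊕0⊕0⊕1⊕1⊕0⊕1 = 1
Parity bit = 1 (so all 17 bits XOR to 0).

11000000110011011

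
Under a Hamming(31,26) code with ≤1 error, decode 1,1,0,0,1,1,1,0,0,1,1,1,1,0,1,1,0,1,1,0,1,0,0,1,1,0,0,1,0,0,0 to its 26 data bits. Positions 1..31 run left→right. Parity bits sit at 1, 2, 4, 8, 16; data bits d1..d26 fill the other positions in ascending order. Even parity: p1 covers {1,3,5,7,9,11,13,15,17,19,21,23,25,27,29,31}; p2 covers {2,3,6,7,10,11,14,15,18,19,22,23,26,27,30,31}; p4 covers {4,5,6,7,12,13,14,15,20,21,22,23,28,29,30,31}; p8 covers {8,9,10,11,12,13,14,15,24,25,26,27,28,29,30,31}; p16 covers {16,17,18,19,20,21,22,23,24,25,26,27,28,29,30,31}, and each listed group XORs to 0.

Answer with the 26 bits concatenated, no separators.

01110111101111010011001000

s1 (pos 1,3,5,7,9,11,13,15,17,19,21,23,25,27,29,31): 1⊕0⊕1⊕1⊕0⊕1⊕1⊕1⊕0⊕1⊕1⊕0⊕1⊕0⊕0⊕0 = 1
s2 (pos 2,3,6,7,10,11,14,15,18,19,22,23,26,27,30,31): 1⊕0⊕1⊕1⊕1⊕1⊕0⊕1⊕1⊕1⊕0⊕0⊕0⊕0⊕0⊕0 = 0
s4 (pos 4,5,6,7,12,13,14,15,20,21,22,23,28,29,30,31): 0⊕1⊕1⊕1⊕1⊕1⊕0⊕1⊕0⊕1⊕0⊕0⊕1⊕0⊕0⊕0 = 0
s8 (pos 8,9,10,11,12,13,14,15,24,25,26,27,28,29,30,31): 0⊕0⊕1⊕1⊕1⊕1⊕0⊕1⊕1⊕1⊕0⊕0⊕1⊕0⊕0⊕0 = 0
s16 (pos 16,17,18,19,20,21,22,23,24,25,26,27,28,29,30,31): 1⊕0⊕1⊕1⊕0⊕1⊕0⊕0⊕1⊕1⊕0⊕0⊕1⊕0⊕0⊕0 = 1
Syndrome s16…s1 = 10001 → error at position 17.
Flip position 17: 1100111001111011011010011001000 → 1100111001111011111010011001000
Read data bits from positions 3,5,6,7,9,10,11,12,13,14,15,17,18,19,20,21,22,23,24,25,26,27,28,29,30,31: 01110111101111010011001000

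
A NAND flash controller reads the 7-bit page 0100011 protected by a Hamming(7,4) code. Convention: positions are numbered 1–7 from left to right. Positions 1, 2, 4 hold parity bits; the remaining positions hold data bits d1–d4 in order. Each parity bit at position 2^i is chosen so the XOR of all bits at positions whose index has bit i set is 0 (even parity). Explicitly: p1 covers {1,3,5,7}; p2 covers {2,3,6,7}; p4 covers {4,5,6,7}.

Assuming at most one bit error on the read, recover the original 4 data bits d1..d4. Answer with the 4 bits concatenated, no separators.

1011

s1 (pos 1,3,5,7): 0⊕0⊕0⊕1 = 1
s2 (pos 2,3,6,7): 1⊕0⊕1⊕1 = 1
s4 (pos 4,5,6,7): 0⊕0⊕1⊕1 = 0
Syndrome s4…s1 = 011 → error at position 3.
Flip position 3: 0100011 → 0110011
Read data bits from positions 3,5,6,7: 1011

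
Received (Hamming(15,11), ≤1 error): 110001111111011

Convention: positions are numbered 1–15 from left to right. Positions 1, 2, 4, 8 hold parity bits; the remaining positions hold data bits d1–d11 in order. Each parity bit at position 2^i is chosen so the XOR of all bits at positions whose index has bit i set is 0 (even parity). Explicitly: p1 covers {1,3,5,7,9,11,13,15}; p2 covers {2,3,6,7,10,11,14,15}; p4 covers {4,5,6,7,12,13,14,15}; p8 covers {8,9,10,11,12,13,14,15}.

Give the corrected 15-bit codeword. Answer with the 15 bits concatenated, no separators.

s1 (pos 1,3,5,7,9,11,13,15): 1⊕0⊕0⊕1⊕1⊕1⊕0⊕1 = 1
s2 (pos 2,3,6,7,10,11,14,15): 1⊕0⊕1⊕1⊕1⊕1⊕1⊕1 = 1
s4 (pos 4,5,6,7,12,13,14,15): 0⊕0⊕1⊕1⊕1⊕0⊕1⊕1 = 1
s8 (pos 8,9,10,11,12,13,14,15): 1⊕1⊕1⊕1⊕1⊕0⊕1⊕1 = 1
Syndrome s8…s1 = 1111 → error at position 15.
Flip position 15: 110001111111011 → 110001111111010

110001111111010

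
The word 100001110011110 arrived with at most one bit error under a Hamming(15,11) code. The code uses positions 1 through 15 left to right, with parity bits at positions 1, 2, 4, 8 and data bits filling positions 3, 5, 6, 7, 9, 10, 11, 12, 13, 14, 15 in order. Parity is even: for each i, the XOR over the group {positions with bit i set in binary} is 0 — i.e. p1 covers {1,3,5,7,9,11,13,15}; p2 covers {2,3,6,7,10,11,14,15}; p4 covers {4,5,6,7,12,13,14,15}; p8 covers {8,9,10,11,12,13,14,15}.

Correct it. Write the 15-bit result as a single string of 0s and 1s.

100001110010110

s1 (pos 1,3,5,7,9,11,13,15): 1⊕0⊕0⊕1⊕0⊕1⊕1⊕0 = 0
s2 (pos 2,3,6,7,10,11,14,15): 0⊕0⊕1⊕1⊕0⊕1⊕1⊕0 = 0
s4 (pos 4,5,6,7,12,13,14,15): 0⊕0⊕1⊕1⊕1⊕1⊕1⊕0 = 1
s8 (pos 8,9,10,11,12,13,14,15): 1⊕0⊕0⊕1⊕1⊕1⊕1⊕0 = 1
Syndrome s8…s1 = 1100 → error at position 12.
Flip position 12: 100001110011110 → 100001110010110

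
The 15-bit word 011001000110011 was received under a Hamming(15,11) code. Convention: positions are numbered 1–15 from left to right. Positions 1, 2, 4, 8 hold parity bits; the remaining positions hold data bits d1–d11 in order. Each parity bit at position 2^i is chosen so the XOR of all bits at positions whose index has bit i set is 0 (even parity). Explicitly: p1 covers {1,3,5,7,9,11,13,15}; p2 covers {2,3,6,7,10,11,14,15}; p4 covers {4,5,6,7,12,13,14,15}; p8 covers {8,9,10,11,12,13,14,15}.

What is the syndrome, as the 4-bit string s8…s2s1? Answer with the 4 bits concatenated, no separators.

s1 (pos 1,3,5,7,9,11,13,15): 0⊕1⊕0⊕0⊕0⊕1⊕0⊕1 = 1
s2 (pos 2,3,6,7,10,11,14,15): 1⊕1⊕1⊕0⊕1⊕1⊕1⊕1 = 1
s4 (pos 4,5,6,7,12,13,14,15): 0⊕0⊕1⊕0⊕0⊕0⊕1⊕1 = 1
s8 (pos 8,9,10,11,12,13,14,15): 0⊕0⊕1⊕1⊕0⊕0⊕1⊕1 = 0
Syndrome s8…s1 = 0111 → error at position 7.

0111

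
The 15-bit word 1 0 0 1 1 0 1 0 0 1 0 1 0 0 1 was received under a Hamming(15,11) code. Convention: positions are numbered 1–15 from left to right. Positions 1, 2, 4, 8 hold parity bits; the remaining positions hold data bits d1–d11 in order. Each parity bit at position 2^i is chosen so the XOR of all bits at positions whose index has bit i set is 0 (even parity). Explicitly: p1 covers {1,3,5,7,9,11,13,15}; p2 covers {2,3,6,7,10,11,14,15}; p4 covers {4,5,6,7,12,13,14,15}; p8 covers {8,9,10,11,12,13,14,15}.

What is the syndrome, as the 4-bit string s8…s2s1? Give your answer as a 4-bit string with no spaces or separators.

1110

s1 (pos 1,3,5,7,9,11,13,15): 1⊕0⊕1⊕1⊕0⊕0⊕0⊕1 = 0
s2 (pos 2,3,6,7,10,11,14,15): 0⊕0⊕0⊕1⊕1⊕0⊕0⊕1 = 1
s4 (pos 4,5,6,7,12,13,14,15): 1⊕1⊕0⊕1⊕1⊕0⊕0⊕1 = 1
s8 (pos 8,9,10,11,12,13,14,15): 0⊕0⊕1⊕0⊕1⊕0⊕0⊕1 = 1
Syndrome s8…s1 = 1110 → error at position 14.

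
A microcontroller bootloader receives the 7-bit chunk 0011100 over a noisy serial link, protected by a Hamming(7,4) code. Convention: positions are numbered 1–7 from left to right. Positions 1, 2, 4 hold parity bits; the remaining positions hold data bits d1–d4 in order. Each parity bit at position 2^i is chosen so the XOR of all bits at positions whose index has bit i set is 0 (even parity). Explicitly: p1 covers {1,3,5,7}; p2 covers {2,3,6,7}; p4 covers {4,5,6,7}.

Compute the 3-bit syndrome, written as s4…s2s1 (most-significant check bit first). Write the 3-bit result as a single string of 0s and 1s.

s1 (pos 1,3,5,7): 0⊕1⊕1⊕0 = 0
s2 (pos 2,3,6,7): 0⊕1⊕0⊕0 = 1
s4 (pos 4,5,6,7): 1⊕1⊕0⊕0 = 0
Syndrome s4…s1 = 010 → error at position 2.

010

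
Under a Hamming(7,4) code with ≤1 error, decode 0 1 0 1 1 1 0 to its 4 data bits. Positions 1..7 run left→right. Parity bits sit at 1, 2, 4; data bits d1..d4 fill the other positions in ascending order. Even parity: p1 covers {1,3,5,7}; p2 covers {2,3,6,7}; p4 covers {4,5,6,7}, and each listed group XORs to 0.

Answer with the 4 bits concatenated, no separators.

0010

s1 (pos 1,3,5,7): 0⊕0⊕1⊕0 = 1
s2 (pos 2,3,6,7): 1⊕0⊕1⊕0 = 0
s4 (pos 4,5,6,7): 1⊕1⊕1⊕0 = 1
Syndrome s4…s1 = 101 → error at position 5.
Flip position 5: 0101110 → 0101010
Read data bits from positions 3,5,6,7: 0010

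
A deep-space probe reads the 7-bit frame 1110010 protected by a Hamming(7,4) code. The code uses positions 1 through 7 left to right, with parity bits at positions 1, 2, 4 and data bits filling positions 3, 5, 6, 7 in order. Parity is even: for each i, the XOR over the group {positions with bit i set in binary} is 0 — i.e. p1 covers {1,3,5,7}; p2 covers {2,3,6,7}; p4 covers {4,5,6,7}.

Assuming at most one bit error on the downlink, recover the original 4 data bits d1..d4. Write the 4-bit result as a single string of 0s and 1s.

1000

s1 (pos 1,3,5,7): 1⊕1⊕0⊕0 = 0
s2 (pos 2,3,6,7): 1⊕1⊕1⊕0 = 1
s4 (pos 4,5,6,7): 0⊕0⊕1⊕0 = 1
Syndrome s4…s1 = 110 → error at position 6.
Flip position 6: 1110010 → 1110000
Read data bits from positions 3,5,6,7: 1000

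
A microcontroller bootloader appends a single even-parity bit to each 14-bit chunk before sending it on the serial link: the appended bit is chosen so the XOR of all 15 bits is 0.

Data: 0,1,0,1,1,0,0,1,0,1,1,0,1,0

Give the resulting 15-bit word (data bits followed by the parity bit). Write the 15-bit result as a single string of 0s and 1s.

XOR of the 14 data bits: 0⊕1⊕0⊕1⊕1⊕0⊕0⊕1⊕0⊕1⊕1⊕0⊕1⊕0 = 1
Parity bit = 1 (so all 15 bits XOR to 0).

010110010110101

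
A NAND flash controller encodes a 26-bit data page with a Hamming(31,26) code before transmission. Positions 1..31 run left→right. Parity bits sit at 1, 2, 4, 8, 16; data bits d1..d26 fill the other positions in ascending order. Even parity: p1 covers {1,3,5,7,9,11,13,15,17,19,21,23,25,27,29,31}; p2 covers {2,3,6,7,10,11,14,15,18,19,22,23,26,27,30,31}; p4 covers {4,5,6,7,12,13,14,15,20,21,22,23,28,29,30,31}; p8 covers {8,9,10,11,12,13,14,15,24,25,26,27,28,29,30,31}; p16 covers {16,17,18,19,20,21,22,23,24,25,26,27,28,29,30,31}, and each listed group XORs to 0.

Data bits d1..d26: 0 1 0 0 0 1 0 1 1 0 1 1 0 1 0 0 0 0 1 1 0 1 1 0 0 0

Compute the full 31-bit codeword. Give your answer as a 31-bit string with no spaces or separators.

1001100001011010101000011011000

Place data at non-parity positions: p1 p2 0 p4 1 0 0 p8 0 1 0 1 1 0 1 p16 1 0 1 0 0 0 0 1 1 0 1 1 0 0 0
p1 (pos 1,3,5,7,9,11,13,15,17,19,21,23,25,27,29,31): XOR of data positions = 0⊕1⊕0⊕0⊕0⊕1⊕1⊕1⊕1⊕0⊕0⊕1⊕1⊕0⊕0 = 1
p2 (pos 2,3,6,7,10,11,14,15,18,19,22,23,26,27,30,31): XOR of data positions = 0⊕0⊕0⊕1⊕0⊕0⊕1⊕0⊕1⊕0⊕0⊕0⊕1⊕0⊕0 = 0
p4 (pos 4,5,6,7,12,13,14,15,20,21,22,23,28,29,30,31): XOR of data positions = 1⊕0⊕0⊕1⊕1⊕0⊕1⊕0⊕0⊕0⊕0⊕1⊕0⊕0⊕0 = 1
p8 (pos 8,9,10,11,12,13,14,15,24,25,26,27,28,29,30,31): XOR of data positions = 0⊕1⊕0⊕1⊕1⊕0⊕1⊕1⊕1⊕0⊕1⊕1⊕0⊕0⊕0 = 0
p16 (pos 16,17,18,19,20,21,22,23,24,25,26,27,28,29,30,31): XOR of data positions = 1⊕0⊕1⊕0⊕0⊕0⊕0⊕1⊕1⊕0⊕1⊕1⊕0⊕0⊕0 = 0
Codeword: 1001100001011010101000011011000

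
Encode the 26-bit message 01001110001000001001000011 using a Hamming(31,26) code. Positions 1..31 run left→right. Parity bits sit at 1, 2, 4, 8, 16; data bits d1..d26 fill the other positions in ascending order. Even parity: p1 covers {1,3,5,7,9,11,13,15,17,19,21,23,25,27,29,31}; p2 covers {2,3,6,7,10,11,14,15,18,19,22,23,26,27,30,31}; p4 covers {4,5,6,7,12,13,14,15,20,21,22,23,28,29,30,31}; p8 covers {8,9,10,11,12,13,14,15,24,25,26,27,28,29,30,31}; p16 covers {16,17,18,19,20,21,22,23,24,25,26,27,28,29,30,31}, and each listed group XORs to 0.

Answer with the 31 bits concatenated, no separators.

0001100111100010000001001000011

Place data at non-parity positions: p1 p2 0 p4 1 0 0 p8 1 1 1 0 0 0 1 p16 0 0 0 0 0 1 0 0 1 0 0 0 0 1 1
p1 (pos 1,3,5,7,9,11,13,15,17,19,21,23,25,27,29,31): XOR of data positions = 0⊕1⊕0⊕1⊕1⊕0⊕1⊕0⊕0⊕0⊕0⊕1⊕0⊕0⊕1 = 0
p2 (pos 2,3,6,7,10,11,14,15,18,19,22,23,26,27,30,31): XOR of data positions = 0⊕0⊕0⊕1⊕1⊕0⊕1⊕0⊕0⊕1⊕0⊕0⊕0⊕1⊕1 = 0
p4 (pos 4,5,6,7,12,13,14,15,20,21,22,23,28,29,30,31): XOR of data positions = 1⊕0⊕0⊕0⊕0⊕0⊕1⊕0⊕0⊕1⊕0⊕0⊕0⊕1⊕1 = 1
p8 (pos 8,9,10,11,12,13,14,15,24,25,26,27,28,29,30,31): XOR of data positions = 1⊕1⊕1⊕0⊕0⊕0⊕1⊕0⊕1⊕0⊕0⊕0⊕0⊕1⊕1 = 1
p16 (pos 16,17,18,19,20,21,22,23,24,25,26,27,28,29,30,31): XOR of data positions = 0⊕0⊕0⊕0⊕0⊕1⊕0⊕0⊕1⊕0⊕0⊕0⊕0⊕1⊕1 = 0
Codeword: 0001100111100010000001001000011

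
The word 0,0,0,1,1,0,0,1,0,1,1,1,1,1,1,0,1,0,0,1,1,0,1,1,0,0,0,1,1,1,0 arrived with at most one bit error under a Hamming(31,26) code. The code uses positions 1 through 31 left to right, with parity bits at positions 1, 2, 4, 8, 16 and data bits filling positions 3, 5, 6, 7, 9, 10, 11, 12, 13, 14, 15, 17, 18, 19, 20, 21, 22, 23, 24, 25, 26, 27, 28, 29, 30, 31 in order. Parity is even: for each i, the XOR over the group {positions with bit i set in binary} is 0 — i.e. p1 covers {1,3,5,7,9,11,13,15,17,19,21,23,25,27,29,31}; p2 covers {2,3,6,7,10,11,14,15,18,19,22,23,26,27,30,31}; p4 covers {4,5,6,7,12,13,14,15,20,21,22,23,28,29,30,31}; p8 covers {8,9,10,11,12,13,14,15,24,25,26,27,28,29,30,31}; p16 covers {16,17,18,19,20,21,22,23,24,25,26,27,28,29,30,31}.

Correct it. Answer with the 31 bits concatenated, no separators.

s1 (pos 1,3,5,7,9,11,13,15,17,19,21,23,25,27,29,31): 0⊕0⊕1⊕0⊕0⊕1⊕1⊕1⊕1⊕0⊕1⊕1⊕0⊕0⊕1⊕0 = 0
s2 (pos 2,3,6,7,10,11,14,15,18,19,22,23,26,27,30,31): 0⊕0⊕0⊕0⊕1⊕1⊕1⊕1⊕0⊕0⊕0⊕1⊕0⊕0⊕1⊕0 = 0
s4 (pos 4,5,6,7,12,13,14,15,20,21,22,23,28,29,30,31): 1⊕1⊕0⊕0⊕1⊕1⊕1⊕1⊕1⊕1⊕0⊕1⊕1⊕1⊕1⊕0 = 0
s8 (pos 8,9,10,11,12,13,14,15,24,25,26,27,28,29,30,31): 1⊕0⊕1⊕1⊕1⊕1⊕1⊕1⊕1⊕0⊕0⊕0⊕1⊕1⊕1⊕0 = 1
s16 (pos 16,17,18,19,20,21,22,23,24,25,26,27,28,29,30,31): 0⊕1⊕0⊕0⊕1⊕1⊕0⊕1⊕1⊕0⊕0⊕0⊕1⊕1⊕1⊕0 = 0
Syndrome s16…s1 = 01000 → error at position 8.
Flip position 8: 0001100101111110100110110001110 → 0001100001111110100110110001110

0001100001111110100110110001110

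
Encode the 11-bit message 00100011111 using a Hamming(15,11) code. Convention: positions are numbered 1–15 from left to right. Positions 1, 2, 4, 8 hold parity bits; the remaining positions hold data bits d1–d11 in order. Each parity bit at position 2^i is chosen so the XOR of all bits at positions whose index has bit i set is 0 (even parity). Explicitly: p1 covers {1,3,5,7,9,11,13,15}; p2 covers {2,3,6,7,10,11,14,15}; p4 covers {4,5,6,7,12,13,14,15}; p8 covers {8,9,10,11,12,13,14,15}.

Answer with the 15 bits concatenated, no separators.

100101010011111

Place data at non-parity positions: p1 p2 0 p4 0 1 0 p8 0 0 1 1 1 1 1
p1 (pos 1,3,5,7,9,11,13,15): XOR of data positions = 0⊕0⊕0⊕0⊕1⊕1⊕1 = 1
p2 (pos 2,3,6,7,10,11,14,15): XOR of data positions = 0⊕1⊕0⊕0⊕1⊕1⊕1 = 0
p4 (pos 4,5,6,7,12,13,14,15): XOR of data positions = 0⊕1⊕0⊕1⊕1⊕1⊕1 = 1
p8 (pos 8,9,10,11,12,13,14,15): XOR of data positions = 0⊕0⊕1⊕1⊕1⊕1⊕1 = 1
Codeword: 100101010011111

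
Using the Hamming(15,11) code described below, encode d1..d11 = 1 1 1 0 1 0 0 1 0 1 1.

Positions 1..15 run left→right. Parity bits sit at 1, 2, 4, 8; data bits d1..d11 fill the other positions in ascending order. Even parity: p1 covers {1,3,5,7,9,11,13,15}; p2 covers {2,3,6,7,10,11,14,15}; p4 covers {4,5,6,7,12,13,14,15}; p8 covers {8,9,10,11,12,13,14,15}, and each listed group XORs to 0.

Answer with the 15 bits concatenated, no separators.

Place data at non-parity positions: p1 p2 1 p4 1 1 0 p8 1 0 0 1 0 1 1
p1 (pos 1,3,5,7,9,11,13,15): XOR of data positions = 1⊕1⊕0⊕1⊕0⊕0⊕1 = 0
p2 (pos 2,3,6,7,10,11,14,15): XOR of data positions = 1⊕1⊕0⊕0⊕0⊕1⊕1 = 0
p4 (pos 4,5,6,7,12,13,14,15): XOR of data positions = 1⊕1⊕0⊕1⊕0⊕1⊕1 = 1
p8 (pos 8,9,10,11,12,13,14,15): XOR of data positions = 1⊕0⊕0⊕1⊕0⊕1⊕1 = 0
Codeword: 001111001001011

001111001001011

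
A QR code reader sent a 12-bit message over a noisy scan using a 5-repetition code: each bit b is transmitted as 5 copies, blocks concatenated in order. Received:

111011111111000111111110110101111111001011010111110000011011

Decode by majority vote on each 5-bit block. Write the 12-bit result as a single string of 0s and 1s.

110111101101

Block 1 (11101): 4 ones → 1
Block 2 (11111): 5 ones → 1
Block 3 (11000): 2 ones → 0
Block 4 (11111): 5 ones → 1
Block 5 (11101): 4 ones → 1
Block 6 (10101): 3 ones → 1
Block 7 (11111): 5 ones → 1
Block 8 (10010): 2 ones → 0
Block 9 (11010): 3 ones → 1
Block 10 (11111): 5 ones → 1
Block 11 (00000): 0 ones → 0
Block 12 (11011): 4 ones → 1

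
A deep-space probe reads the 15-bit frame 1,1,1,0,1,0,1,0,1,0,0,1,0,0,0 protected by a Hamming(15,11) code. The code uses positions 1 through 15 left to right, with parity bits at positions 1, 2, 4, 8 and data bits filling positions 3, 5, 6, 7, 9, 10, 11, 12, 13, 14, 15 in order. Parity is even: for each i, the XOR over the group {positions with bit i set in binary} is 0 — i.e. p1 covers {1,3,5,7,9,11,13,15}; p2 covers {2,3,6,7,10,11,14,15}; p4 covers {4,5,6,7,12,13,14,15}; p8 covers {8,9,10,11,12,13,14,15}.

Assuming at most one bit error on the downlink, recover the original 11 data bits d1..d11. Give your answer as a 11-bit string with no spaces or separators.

11001001000

s1 (pos 1,3,5,7,9,11,13,15): 1⊕1⊕1⊕1⊕1⊕0⊕0⊕0 = 1
s2 (pos 2,3,6,7,10,11,14,15): 1⊕1⊕0⊕1⊕0⊕0⊕0⊕0 = 1
s4 (pos 4,5,6,7,12,13,14,15): 0⊕1⊕0⊕1⊕1⊕0⊕0⊕0 = 1
s8 (pos 8,9,10,11,12,13,14,15): 0⊕1⊕0⊕0⊕1⊕0⊕0⊕0 = 0
Syndrome s8…s1 = 0111 → error at position 7.
Flip position 7: 111010101001000 → 111010001001000
Read data bits from positions 3,5,6,7,9,10,11,12,13,14,15: 11001001000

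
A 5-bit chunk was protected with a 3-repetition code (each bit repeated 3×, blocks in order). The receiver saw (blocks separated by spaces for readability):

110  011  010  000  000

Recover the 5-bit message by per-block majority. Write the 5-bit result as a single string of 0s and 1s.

Block 1 (110): 2 ones → 1
Block 2 (011): 2 ones → 1
Block 3 (010): 1 one → 0
Block 4 (000): 0 ones → 0
Block 5 (000): 0 ones → 0

11000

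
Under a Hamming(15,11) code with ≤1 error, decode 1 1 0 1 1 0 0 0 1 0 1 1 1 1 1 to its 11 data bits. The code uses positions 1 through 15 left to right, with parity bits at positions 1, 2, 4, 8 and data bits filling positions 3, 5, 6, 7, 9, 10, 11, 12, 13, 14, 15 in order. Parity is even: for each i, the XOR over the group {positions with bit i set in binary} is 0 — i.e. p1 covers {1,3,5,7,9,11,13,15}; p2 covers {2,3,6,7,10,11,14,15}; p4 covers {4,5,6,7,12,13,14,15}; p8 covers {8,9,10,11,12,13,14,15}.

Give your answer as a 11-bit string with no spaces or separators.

s1 (pos 1,3,5,7,9,11,13,15): 1⊕0⊕1⊕0⊕1⊕1⊕1⊕1 = 0
s2 (pos 2,3,6,7,10,11,14,15): 1⊕0⊕0⊕0⊕0⊕1⊕1⊕1 = 0
s4 (pos 4,5,6,7,12,13,14,15): 1⊕1⊕0⊕0⊕1⊕1⊕1⊕1 = 0
s8 (pos 8,9,10,11,12,13,14,15): 0⊕1⊕0⊕1⊕1⊕1⊕1⊕1 = 0
Syndrome s8…s1 = 0000 → no error.
Read data bits from positions 3,5,6,7,9,10,11,12,13,14,15: 01001011111

01001011111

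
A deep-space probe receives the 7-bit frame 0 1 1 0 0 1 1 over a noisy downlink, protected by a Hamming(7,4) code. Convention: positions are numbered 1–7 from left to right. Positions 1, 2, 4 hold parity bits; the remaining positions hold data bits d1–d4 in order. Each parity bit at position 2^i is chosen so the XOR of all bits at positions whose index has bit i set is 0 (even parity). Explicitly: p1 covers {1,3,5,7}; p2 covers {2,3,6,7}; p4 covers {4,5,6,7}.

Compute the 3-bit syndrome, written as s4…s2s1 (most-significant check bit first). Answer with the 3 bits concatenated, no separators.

s1 (pos 1,3,5,7): 0⊕1⊕0⊕1 = 0
s2 (pos 2,3,6,7): 1⊕1⊕1⊕1 = 0
s4 (pos 4,5,6,7): 0⊕0⊕1⊕1 = 0
Syndrome s4…s1 = 000 → no error.

000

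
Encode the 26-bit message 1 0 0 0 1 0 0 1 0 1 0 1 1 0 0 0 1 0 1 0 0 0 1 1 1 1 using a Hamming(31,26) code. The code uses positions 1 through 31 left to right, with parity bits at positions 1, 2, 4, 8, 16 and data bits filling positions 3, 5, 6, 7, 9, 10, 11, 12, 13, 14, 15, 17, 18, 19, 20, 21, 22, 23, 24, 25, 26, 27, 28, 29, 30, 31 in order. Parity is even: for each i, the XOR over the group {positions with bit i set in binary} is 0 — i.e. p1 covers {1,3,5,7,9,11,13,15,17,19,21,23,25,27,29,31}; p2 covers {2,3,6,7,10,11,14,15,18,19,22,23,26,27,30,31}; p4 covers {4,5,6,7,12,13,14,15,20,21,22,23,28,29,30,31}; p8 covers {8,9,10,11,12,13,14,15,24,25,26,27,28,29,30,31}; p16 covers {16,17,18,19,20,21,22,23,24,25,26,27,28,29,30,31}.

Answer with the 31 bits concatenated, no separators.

Place data at non-parity positions: p1 p2 1 p4 0 0 0 p8 1 0 0 1 0 1 0 p16 1 1 0 0 0 1 0 1 0 0 0 1 1 1 1
p1 (pos 1,3,5,7,9,11,13,15,17,19,21,23,25,27,29,31): XOR of data positions = 1⊕0⊕0⊕1⊕0⊕0⊕0⊕1⊕0⊕0⊕0⊕0⊕0⊕1⊕1 = 1
p2 (pos 2,3,6,7,10,11,14,15,18,19,22,23,26,27,30,31): XOR of data positions = 1⊕0⊕0⊕0⊕0⊕1⊕0⊕1⊕0⊕1⊕0⊕0⊕0⊕1⊕1 = 0
p4 (pos 4,5,6,7,12,13,14,15,20,21,22,23,28,29,30,31): XOR of data positions = 0⊕0⊕0⊕1⊕0⊕1⊕0⊕0⊕0⊕1⊕0⊕1⊕1⊕1⊕1 = 1
p8 (pos 8,9,10,11,12,13,14,15,24,25,26,27,28,29,30,31): XOR of data positions = 1⊕0⊕0⊕1⊕0⊕1⊕0⊕1⊕0⊕0⊕0⊕1⊕1⊕1⊕1 = 0
p16 (pos 16,17,18,19,20,21,22,23,24,25,26,27,28,29,30,31): XOR of data positions = 1⊕1⊕0⊕0⊕0⊕1⊕0⊕1⊕0⊕0⊕0⊕1⊕1⊕1⊕1 = 0
Codeword: 1011000010010100110001010001111

1011000010010100110001010001111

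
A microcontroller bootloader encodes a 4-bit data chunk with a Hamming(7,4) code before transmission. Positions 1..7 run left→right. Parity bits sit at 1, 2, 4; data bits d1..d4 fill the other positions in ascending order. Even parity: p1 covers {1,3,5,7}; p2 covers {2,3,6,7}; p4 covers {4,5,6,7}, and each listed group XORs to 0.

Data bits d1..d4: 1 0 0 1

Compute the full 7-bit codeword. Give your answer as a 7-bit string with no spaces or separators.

Place data at non-parity positions: p1 p2 1 p4 0 0 1
p1 (pos 1,3,5,7): XOR of data positions = 1⊕0⊕1 = 0
p2 (pos 2,3,6,7): XOR of data positions = 1⊕0⊕1 = 0
p4 (pos 4,5,6,7): XOR of data positions = 0⊕0⊕1 = 1
Codeword: 0011001

0011001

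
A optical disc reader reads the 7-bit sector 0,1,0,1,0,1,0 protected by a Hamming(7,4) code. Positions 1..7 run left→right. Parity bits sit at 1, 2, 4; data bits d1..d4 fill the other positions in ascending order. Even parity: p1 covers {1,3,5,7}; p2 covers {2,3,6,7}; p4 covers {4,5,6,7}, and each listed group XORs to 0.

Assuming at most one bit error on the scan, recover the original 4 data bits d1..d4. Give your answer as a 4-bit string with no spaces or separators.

s1 (pos 1,3,5,7): 0⊕0⊕0⊕0 = 0
s2 (pos 2,3,6,7): 1⊕0⊕1⊕0 = 0
s4 (pos 4,5,6,7): 1⊕0⊕1⊕0 = 0
Syndrome s4…s1 = 000 → no error.
Read data bits from positions 3,5,6,7: 0010

0010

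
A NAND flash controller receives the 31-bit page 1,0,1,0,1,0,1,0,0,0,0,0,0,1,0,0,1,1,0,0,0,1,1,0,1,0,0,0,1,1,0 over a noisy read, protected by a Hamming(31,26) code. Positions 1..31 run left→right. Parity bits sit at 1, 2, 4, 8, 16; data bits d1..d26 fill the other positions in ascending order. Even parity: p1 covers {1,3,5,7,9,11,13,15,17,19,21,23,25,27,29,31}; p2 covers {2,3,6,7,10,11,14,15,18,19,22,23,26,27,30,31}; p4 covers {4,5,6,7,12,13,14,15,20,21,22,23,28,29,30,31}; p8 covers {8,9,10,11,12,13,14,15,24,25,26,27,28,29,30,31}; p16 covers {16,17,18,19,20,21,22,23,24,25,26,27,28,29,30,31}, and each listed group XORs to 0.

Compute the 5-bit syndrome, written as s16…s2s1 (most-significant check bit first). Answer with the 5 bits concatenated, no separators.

s1 (pos 1,3,5,7,9,11,13,15,17,19,21,23,25,27,29,31): 1⊕1⊕1⊕1⊕0⊕0⊕0⊕0⊕1⊕0⊕0⊕1⊕1⊕0⊕1⊕0 = 0
s2 (pos 2,3,6,7,10,11,14,15,18,19,22,23,26,27,30,31): 0⊕1⊕0⊕1⊕0⊕0⊕1⊕0⊕1⊕0⊕1⊕1⊕0⊕0⊕1⊕0 = 1
s4 (pos 4,5,6,7,12,13,14,15,20,21,22,23,28,29,30,31): 0⊕1⊕0⊕1⊕0⊕0⊕1⊕0⊕0⊕0⊕1⊕1⊕0⊕1⊕1⊕0 = 1
s8 (pos 8,9,10,11,12,13,14,15,24,25,26,27,28,29,30,31): 0⊕0⊕0⊕0⊕0⊕0⊕1⊕0⊕0⊕1⊕0⊕0⊕0⊕1⊕1⊕0 = 0
s16 (pos 16,17,18,19,20,21,22,23,24,25,26,27,28,29,30,31): 0⊕1⊕1⊕0⊕0⊕0⊕1⊕1⊕0⊕1⊕0⊕0⊕0⊕1⊕1⊕0 = 1
Syndrome s16…s1 = 10110 → error at position 22.

10110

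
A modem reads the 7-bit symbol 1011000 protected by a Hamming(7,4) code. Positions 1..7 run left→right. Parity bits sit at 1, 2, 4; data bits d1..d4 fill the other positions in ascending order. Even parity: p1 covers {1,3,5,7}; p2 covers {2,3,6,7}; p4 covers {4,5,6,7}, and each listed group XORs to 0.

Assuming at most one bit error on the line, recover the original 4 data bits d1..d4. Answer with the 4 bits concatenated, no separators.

s1 (pos 1,3,5,7): 1⊕1⊕0⊕0 = 0
s2 (pos 2,3,6,7): 0⊕1⊕0⊕0 = 1
s4 (pos 4,5,6,7): 1⊕0⊕0⊕0 = 1
Syndrome s4…s1 = 110 → error at position 6.
Flip position 6: 1011000 → 1011010
Read data bits from positions 3,5,6,7: 1010

1010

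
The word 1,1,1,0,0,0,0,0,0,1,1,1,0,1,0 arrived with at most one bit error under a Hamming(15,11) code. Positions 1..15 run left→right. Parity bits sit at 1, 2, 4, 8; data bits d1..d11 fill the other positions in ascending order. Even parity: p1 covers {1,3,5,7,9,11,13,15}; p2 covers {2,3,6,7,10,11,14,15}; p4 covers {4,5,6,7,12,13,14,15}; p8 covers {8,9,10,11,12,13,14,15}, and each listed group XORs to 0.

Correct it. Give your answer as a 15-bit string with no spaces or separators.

110000000111010

s1 (pos 1,3,5,7,9,11,13,15): 1⊕1⊕0⊕0⊕0⊕1⊕0⊕0 = 1
s2 (pos 2,3,6,7,10,11,14,15): 1⊕1⊕0⊕0⊕1⊕1⊕1⊕0 = 1
s4 (pos 4,5,6,7,12,13,14,15): 0⊕0⊕0⊕0⊕1⊕0⊕1⊕0 = 0
s8 (pos 8,9,10,11,12,13,14,15): 0⊕0⊕1⊕1⊕1⊕0⊕1⊕0 = 0
Syndrome s8…s1 = 0011 → error at position 3.
Flip position 3: 111000000111010 → 110000000111010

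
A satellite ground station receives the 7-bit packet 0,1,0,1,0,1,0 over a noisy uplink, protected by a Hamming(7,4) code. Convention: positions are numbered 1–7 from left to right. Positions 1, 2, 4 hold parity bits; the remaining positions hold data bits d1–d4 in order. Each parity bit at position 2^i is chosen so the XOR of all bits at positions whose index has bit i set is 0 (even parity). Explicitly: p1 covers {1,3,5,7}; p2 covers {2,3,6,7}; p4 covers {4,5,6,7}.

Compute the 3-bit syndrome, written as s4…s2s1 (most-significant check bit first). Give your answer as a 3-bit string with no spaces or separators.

s1 (pos 1,3,5,7): 0⊕0⊕0⊕0 = 0
s2 (pos 2,3,6,7): 1⊕0⊕1⊕0 = 0
s4 (pos 4,5,6,7): 1⊕0⊕1⊕0 = 0
Syndrome s4…s1 = 000 → no error.

000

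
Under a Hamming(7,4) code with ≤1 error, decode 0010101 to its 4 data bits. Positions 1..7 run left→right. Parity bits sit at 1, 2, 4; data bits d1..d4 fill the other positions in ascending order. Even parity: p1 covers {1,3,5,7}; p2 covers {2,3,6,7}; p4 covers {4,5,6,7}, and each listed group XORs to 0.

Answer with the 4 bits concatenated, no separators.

1101

s1 (pos 1,3,5,7): 0⊕1⊕1⊕1 = 1
s2 (pos 2,3,6,7): 0⊕1⊕0⊕1 = 0
s4 (pos 4,5,6,7): 0⊕1⊕0⊕1 = 0
Syndrome s4…s1 = 001 → error at position 1.
Flip position 1: 0010101 → 1010101
Read data bits from positions 3,5,6,7: 1101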